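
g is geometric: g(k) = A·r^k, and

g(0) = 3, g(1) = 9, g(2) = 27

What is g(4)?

Consecutive ratio: 9/3 = 3, and 27/9 = 3, so r = 3.
Then A·3^0 = 3 gives A = 3, and g(k) = 3·3^k.
g(4) = 3·3^4 = 243.

243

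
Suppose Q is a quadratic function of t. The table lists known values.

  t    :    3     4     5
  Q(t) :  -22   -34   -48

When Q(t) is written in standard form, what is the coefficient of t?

-5

Write Q(t) = at² + bt + c; the 3 given values yield a linear system in the 3 coefficients.
Solving, Q(t) = -t² - 5t + 2.
The coefficient of t is -5.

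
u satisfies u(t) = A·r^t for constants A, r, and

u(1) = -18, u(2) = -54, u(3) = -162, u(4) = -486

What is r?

3

Consecutive ratio: -54/(-18) = 3, and -162/(-54) = 3, so r = 3.
Then A·3^1 = -18 gives A = -6, and u(t) = -6·3^t.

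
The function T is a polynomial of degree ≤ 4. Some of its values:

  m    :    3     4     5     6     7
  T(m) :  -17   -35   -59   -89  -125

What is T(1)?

1

First differences: -18, -24, -30, -36. Second differences: -6, -6, -6.
Level-2 differences are constant, so T has degree 2.
Fitting a degree-2 polynomial gives T(m) = -3m² + 3m + 1.
Then T(1) = 1.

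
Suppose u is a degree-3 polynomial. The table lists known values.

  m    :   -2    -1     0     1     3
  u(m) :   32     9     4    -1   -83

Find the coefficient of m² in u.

0

Write u(m) = am³ + bm² + cm + d; the 5 given values yield a linear system in the 4 coefficients.
Solving, u(m) = -3m³ - 2m + 4.
The coefficient of m² is 0.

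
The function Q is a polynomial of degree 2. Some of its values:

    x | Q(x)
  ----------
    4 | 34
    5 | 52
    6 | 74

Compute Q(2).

Write Q(x) = ax² + bx + c; the 3 given values yield a linear system in the 3 coefficients.
Solving, Q(x) = 2x² + 2.
Then Q(2) = 10.

10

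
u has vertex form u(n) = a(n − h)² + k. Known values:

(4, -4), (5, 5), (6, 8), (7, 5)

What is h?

First differences 9, 3, -3; second difference -6 = 2a, so a = -3.
Expanding, the n-coefficient is −2ah = 6h; matching it to the data gives h = 6, and then k = 8.
So u(n) = -3(n − 6)² + 8.
Hence h = 6.

6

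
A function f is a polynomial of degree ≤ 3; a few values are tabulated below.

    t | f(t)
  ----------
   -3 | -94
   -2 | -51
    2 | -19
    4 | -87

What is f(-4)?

Write f(t) = at³ + bt² + ct + d; the 4 given values yield a linear system in the 4 coefficients.
Solving, the leading coefficient vanishes, and f(t) = -7t² + 8t - 7.
Then f(-4) = -151.

-151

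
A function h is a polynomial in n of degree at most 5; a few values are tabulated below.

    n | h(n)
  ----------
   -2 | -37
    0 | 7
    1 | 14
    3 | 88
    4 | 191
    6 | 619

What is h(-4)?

Write h(n) = an^5 + bn^4 + cn³ + dn² + en + p; the 6 given values yield a linear system in the 6 coefficients.
Solving, the top 2 coefficients vanish, and h(n) = 3n³ - 2n² + 6n + 7.
Then h(-4) = -241.

-241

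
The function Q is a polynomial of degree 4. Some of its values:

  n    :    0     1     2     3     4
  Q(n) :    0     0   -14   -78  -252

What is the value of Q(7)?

-2394

Write Q(n) = an^4 + bn³ + cn² + dn + e; the 5 given values yield a linear system in the 5 coefficients.
Solving, Q(n) = -n^4 + n.
Then Q(7) = -2394.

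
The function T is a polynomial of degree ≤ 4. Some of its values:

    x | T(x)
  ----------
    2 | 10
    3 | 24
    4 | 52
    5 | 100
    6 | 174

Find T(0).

First differences: 14, 28, 48, 74. Second differences: 14, 20, 26. Third differences: 6, 6.
Level-3 differences are constant, so T has degree 3.
Fitting a degree-3 polynomial gives T(x) = x³ - 2x² + 5x.
Then T(0) = 0.

0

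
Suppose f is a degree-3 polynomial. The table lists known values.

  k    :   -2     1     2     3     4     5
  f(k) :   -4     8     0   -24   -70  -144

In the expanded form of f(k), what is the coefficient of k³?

-1

Write f(k) = ak³ + bk² + ck + d; the 6 given values yield a linear system in the 4 coefficients.
Solving, f(k) = -k³ - 2k² + 5k + 6.
The coefficient of k³ is -1.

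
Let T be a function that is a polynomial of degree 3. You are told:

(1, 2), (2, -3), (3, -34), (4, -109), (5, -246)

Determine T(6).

-463

Write T(x) = ax³ + bx² + cx + d; the 5 given values yield a linear system in the 4 coefficients.
Solving, T(x) = -3x³ + 5x² + x - 1.
Then T(6) = -463.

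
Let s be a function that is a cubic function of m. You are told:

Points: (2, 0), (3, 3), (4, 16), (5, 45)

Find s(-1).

-9

Write s(m) = am³ + bm² + cm + d; the 4 given values yield a linear system in the 4 coefficients.
Solving, s(m) = m³ - 4m² + 4m.
Then s(-1) = -9.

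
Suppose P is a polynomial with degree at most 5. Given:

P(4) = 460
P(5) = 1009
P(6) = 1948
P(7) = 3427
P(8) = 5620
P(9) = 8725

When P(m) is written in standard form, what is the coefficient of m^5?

0

First differences: 549, 939, 1479, 2193, 3105. Second differences: 390, 540, 714, 912. Third differences: 150, 174, 198. Fourth differences: 24, 24.
Level-4 differences are constant, so P has degree 4.
Fitting a degree-4 polynomial gives P(m) = m^4 + 3m³ - m² + 6m + 4.
The coefficient of m^5 is 0.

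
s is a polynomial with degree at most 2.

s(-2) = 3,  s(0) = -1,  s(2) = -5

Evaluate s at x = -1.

1

Write s(x) = ax² + bx + c; the 3 given values yield a linear system in the 3 coefficients.
Solving, the leading coefficient vanishes, and s(x) = -2x - 1.
Then s(-1) = 1.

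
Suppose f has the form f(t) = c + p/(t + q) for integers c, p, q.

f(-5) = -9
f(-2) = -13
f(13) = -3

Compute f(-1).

(f(t) − c)(t + q) = p for each data point; the three points give a linear system in c and q, then p follows.
Solving: c = -5, q = -1, p = 24, so f(t) = -5 + 24/(t − 1).
Then f(-1) = -5 + 24/(-2) = -17.

-17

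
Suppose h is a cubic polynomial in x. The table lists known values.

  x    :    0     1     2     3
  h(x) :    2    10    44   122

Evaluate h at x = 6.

Write h(x) = ax³ + bx² + cx + d; the 4 given values yield a linear system in the 4 coefficients.
Solving, h(x) = 3x³ + 4x² + x + 2.
Then h(6) = 800.

800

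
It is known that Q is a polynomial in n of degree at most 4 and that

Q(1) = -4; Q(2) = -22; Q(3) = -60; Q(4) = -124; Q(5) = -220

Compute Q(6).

Write Q(n) = an^4 + bn³ + cn² + dn + e; the 5 given values yield a linear system in the 5 coefficients.
Solving, the leading coefficient vanishes, and Q(n) = -n³ - 4n² + n.
Then Q(6) = -354.

-354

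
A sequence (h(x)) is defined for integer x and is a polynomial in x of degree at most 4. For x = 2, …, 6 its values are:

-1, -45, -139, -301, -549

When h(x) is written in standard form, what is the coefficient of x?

First differences: -44, -94, -162, -248. Second differences: -50, -68, -86. Third differences: -18, -18.
Level-3 differences are constant, so h has degree 3.
Fitting a degree-3 polynomial gives h(x) = -3x³ + 2x² + 3x + 9.
The coefficient of x is 3.

3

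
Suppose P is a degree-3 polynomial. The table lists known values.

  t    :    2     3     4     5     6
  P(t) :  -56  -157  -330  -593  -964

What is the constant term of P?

First differences: -101, -173, -263, -371. Second differences: -72, -90, -108. Third differences: -18, -18.
Level-3 differences are constant, so P has degree 3.
Fitting a degree-3 polynomial gives P(t) = -3t³ - 9t² + t + 2.
The constant term is P(0) = 2.

2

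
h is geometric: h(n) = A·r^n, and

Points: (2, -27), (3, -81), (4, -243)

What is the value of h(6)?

Consecutive ratio: -81/(-27) = 3, and -243/(-81) = 3, so r = 3.
Then A·3^2 = -27 gives A = -3, and h(n) = -3·3^n.
h(6) = -3·3^6 = -2187.

-2187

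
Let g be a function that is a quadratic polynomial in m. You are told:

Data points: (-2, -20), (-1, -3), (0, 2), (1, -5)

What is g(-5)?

-143

Write g(m) = am² + bm + c; the 4 given values yield a linear system in the 3 coefficients.
Solving, g(m) = -6m² - m + 2.
Then g(-5) = -143.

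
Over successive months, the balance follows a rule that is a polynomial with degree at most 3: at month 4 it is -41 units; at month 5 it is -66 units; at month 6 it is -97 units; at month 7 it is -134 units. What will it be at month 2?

Write the value at t as P(t).
Write P(t) = at³ + bt² + ct + d; the 4 given values yield a linear system in the 4 coefficients.
Solving, the leading coefficient vanishes, and P(t) = -3t² + 2t - 1.
Then P(2) = -9.

-9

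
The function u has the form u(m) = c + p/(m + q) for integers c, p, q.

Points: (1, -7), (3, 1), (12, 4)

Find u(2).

-1

(u(m) − c)(m + q) = p for each data point; the three points give a linear system in c and q, then p follows.
Solving: c = 5, q = 0, p = -12, so u(m) = 5 − 12/(m + 0).
Then u(2) = 5 − 12/2 = -1.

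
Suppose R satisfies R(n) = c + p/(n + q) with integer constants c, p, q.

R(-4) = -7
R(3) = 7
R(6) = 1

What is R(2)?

(R(n) − c)(n + q) = p for each data point; the three points give a linear system in c and q, then p follows.
Solving: c = -3, q = -1, p = 20, so R(n) = -3 + 20/(n − 1).
Then R(2) = -3 + 20/1 = 17.

17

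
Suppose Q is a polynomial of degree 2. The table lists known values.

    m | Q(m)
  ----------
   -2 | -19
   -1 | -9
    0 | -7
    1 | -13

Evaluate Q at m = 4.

-79

First differences: 10, 2, -6. Second differences: -8, -8.
Level-2 differences are constant, so Q has degree 2.
Fitting a degree-2 polynomial gives Q(m) = -4m² - 2m - 7.
Then Q(4) = -79.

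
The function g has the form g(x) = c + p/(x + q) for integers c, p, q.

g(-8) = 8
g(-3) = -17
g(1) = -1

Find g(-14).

(g(x) − c)(x + q) = p for each data point; the three points give a linear system in c and q, then p follows.
Solving: c = 3, q = 4, p = -20, so g(x) = 3 − 20/(x + 4).
Then g(-14) = 3 − 20/(-10) = 5.

5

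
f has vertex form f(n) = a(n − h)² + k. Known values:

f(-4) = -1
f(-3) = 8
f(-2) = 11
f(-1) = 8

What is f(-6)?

-37

First differences 9, 3, -3; second difference -6 = 2a, so a = -3.
Expanding, the n-coefficient is −2ah = 6h; matching it to the data gives h = -2, and then k = 11.
So f(n) = -3(n + 2)² + 11.
f(-6) = -3·(-4)² + 11 = -37.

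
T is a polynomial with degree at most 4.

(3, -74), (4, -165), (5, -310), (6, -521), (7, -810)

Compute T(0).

Write T(x) = ax^4 + bx³ + cx² + dx + e; the 5 given values yield a linear system in the 5 coefficients.
Solving, the leading coefficient vanishes, and T(x) = -2x³ - 3x² + 4x - 5.
Then T(0) = -5.

-5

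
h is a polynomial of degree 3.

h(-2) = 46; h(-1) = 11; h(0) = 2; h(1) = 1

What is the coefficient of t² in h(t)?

Write h(t) = at³ + bt² + ct + d; the 4 given values yield a linear system in the 4 coefficients.
Solving, h(t) = -3t³ + 4t² - 2t + 2.
The coefficient of t² is 4.

4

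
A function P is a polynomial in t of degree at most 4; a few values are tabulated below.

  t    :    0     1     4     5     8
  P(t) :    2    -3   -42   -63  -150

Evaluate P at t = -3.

-7

Write P(t) = at^4 + bt³ + ct² + dt + e; the 5 given values yield a linear system in the 5 coefficients.
Solving, the top 2 coefficients vanish, and P(t) = -2t² - 3t + 2.
Then P(-3) = -7.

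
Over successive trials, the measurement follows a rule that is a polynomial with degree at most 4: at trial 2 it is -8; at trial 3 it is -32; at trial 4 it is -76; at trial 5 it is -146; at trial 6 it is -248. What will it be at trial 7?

Write the value at x as Q(x).
First differences: -24, -44, -70, -102. Second differences: -20, -26, -32. Third differences: -6, -6.
Level-3 differences are constant, so Q has degree 3.
Fitting a degree-3 polynomial gives Q(x) = -x³ - x² + 4.
Then Q(7) = -388.

-388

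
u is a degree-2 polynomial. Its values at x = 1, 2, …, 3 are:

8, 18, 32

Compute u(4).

50

Write u(x) = ax² + bx + c; the 3 given values yield a linear system in the 3 coefficients.
Solving, u(x) = 2x² + 4x + 2.
Then u(4) = 50.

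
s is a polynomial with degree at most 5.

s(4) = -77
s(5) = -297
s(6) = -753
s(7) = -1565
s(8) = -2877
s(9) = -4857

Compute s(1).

First differences: -220, -456, -812, -1312, -1980. Second differences: -236, -356, -500, -668. Third differences: -120, -144, -168. Fourth differences: -24, -24.
Level-4 differences are constant, so s has degree 4.
Fitting a degree-4 polynomial gives s(n) = -n^4 + 2n³ + 3n² + 3.
Then s(1) = 7.

7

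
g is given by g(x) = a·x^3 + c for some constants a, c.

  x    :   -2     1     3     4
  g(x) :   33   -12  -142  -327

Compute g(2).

From g(-2) = 33 and g(1) = -12: -8a + c = 33 and 1a + c = -12.
Subtracting: 9a = -45, so a = -5; then c = 33 − (-5)·(-8) = -7.
So g(x) = -5x³ − 7, and g(2) = -47.

-47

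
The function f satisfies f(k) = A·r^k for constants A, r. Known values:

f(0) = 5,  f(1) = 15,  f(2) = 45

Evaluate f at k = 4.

Consecutive ratio: 15/5 = 3, and 45/15 = 3, so r = 3.
Then A·3^0 = 5 gives A = 5, and f(k) = 5·3^k.
f(4) = 5·3^4 = 405.

405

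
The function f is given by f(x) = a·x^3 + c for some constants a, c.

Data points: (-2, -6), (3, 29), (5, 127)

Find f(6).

218

From f(-2) = -6 and f(3) = 29: -8a + c = -6 and 27a + c = 29.
Subtracting: 35a = 35, so a = 1; then c = -6 − 1·(-8) = 2.
So f(x) = 1x³ + 2, and f(6) = 218.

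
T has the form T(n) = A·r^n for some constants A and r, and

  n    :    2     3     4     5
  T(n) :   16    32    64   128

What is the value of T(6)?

256

Consecutive ratio: 32/16 = 2, and 64/32 = 2, so r = 2.
Then A·2^2 = 16 gives A = 4, and T(n) = 4·2^n.
T(6) = 4·2^6 = 256.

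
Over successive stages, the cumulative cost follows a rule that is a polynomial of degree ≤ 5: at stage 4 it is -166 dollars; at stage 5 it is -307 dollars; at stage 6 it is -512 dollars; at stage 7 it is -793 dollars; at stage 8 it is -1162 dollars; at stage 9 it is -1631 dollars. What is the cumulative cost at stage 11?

Write the value at n as T(n).
First differences: -141, -205, -281, -369, -469. Second differences: -64, -76, -88, -100. Third differences: -12, -12, -12.
Level-3 differences are constant, so T has degree 3.
Fitting a degree-3 polynomial gives T(n) = -2n³ - 2n² - n - 2.
Then T(11) = -2917.

-2917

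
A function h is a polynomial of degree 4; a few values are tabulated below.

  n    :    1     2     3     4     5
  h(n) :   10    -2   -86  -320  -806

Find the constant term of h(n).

4

Write h(n) = an^4 + bn³ + cn² + dn + e; the 5 given values yield a linear system in the 5 coefficients.
Solving, h(n) = -n^4 - 3n³ + 7n² + 3n + 4.
The constant term is h(0) = 4.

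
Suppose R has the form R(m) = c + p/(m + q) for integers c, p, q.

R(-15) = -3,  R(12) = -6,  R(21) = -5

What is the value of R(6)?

-10

(R(m) − c)(m + q) = p for each data point; the three points give a linear system in c and q, then p follows.
Solving: c = -4, q = -3, p = -18, so R(m) = -4 − 18/(m − 3).
Then R(6) = -4 − 18/3 = -10.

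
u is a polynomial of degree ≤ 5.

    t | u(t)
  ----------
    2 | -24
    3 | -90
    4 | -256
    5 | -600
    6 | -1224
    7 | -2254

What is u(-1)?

Write u(t) = at^5 + bt^4 + ct³ + dt² + et + p; the 6 given values yield a linear system in the 6 coefficients.
Solving, the leading coefficient vanishes, and u(t) = -t^4 + t³ - 4t².
Then u(-1) = -6.

-6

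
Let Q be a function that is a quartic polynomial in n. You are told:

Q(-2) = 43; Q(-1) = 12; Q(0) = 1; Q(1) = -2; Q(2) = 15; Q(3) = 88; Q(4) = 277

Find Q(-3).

130

First differences: -31, -11, -3, 17, 73, 189. Second differences: 20, 8, 20, 56, 116. Third differences: -12, 12, 36, 60. Fourth differences: 24, 24, 24.
Level-4 differences are constant, so Q has degree 4.
Fitting a degree-4 polynomial gives Q(n) = n^4 + 3n² - 7n + 1.
Then Q(-3) = 130.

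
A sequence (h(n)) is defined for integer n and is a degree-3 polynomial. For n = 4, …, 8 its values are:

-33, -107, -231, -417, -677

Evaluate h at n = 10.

-1467

First differences: -74, -124, -186, -260. Second differences: -50, -62, -74. Third differences: -12, -12.
Level-3 differences are constant, so h has degree 3.
Fitting a degree-3 polynomial gives h(n) = -2n³ + 5n² + 3n + 3.
Then h(10) = -1467.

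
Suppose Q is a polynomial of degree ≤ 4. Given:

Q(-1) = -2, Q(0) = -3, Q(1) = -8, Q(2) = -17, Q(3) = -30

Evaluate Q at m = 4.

-47

Write Q(m) = am^4 + bm³ + cm² + dm + e; the 5 given values yield a linear system in the 5 coefficients.
Solving, the top 2 coefficients vanish, and Q(m) = -2m² - 3m - 3.
Then Q(4) = -47.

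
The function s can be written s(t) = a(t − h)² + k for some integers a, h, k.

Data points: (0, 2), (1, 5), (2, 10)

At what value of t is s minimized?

-1

First differences 3, 5; second difference 2 = 2a, so a = 1.
Expanding, the t-coefficient is −2ah = -2h; matching it to the data gives h = -1, and then k = 1.
So s(t) = 1(t + 1)² + 1.
Hence h = -1.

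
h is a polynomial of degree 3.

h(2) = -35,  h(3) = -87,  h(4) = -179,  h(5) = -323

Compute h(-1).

Write h(k) = ak³ + bk² + ck + d; the 4 given values yield a linear system in the 4 coefficients.
Solving, h(k) = -2k³ - 2k² - 4k - 3.
Then h(-1) = 1.

1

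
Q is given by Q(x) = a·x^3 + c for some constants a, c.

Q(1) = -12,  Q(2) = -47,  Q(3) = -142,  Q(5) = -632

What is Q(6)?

From Q(1) = -12 and Q(2) = -47: 1a + c = -12 and 8a + c = -47.
Subtracting: 7a = -35, so a = -5; then c = -12 − (-5)·1 = -7.
So Q(x) = -5x³ − 7, and Q(6) = -1087.

-1087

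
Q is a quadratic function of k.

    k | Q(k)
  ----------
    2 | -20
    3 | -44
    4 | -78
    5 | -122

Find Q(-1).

-8

Write Q(k) = ak² + bk + c; the 4 given values yield a linear system in the 3 coefficients.
Solving, Q(k) = -5k² + k - 2.
Then Q(-1) = -8.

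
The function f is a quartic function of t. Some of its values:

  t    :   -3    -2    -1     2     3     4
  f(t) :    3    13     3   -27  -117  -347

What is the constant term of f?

-3

Write f(t) = at^4 + bt³ + ct² + dt + e; the 6 given values yield a linear system in the 5 coefficients.
Solving, f(t) = -t^4 - 2t³ + 3t² - 2t - 3.
The constant term is f(0) = -3.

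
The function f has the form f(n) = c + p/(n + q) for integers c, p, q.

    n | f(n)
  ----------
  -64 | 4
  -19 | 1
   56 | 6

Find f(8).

(f(n) − c)(n + q) = p for each data point; the three points give a linear system in c and q, then p follows.
Solving: c = 5, q = 4, p = 60, so f(n) = 5 + 60/(n + 4).
Then f(8) = 5 + 60/12 = 10.

10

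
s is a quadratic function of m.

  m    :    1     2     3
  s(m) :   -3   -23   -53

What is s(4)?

Write s(m) = am² + bm + c; the 3 given values yield a linear system in the 3 coefficients.
Solving, s(m) = -5m² - 5m + 7.
Then s(4) = -93.

-93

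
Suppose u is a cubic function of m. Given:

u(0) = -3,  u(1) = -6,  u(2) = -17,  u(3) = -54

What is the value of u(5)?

Write u(m) = am³ + bm² + cm + d; the 4 given values yield a linear system in the 4 coefficients.
Solving, u(m) = -3m³ + 5m² - 5m - 3.
Then u(5) = -278.

-278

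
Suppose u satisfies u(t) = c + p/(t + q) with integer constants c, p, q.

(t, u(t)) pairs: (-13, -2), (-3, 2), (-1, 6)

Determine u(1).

(u(t) − c)(t + q) = p for each data point; the three points give a linear system in c and q, then p follows.
Solving: c = -4, q = -2, p = -30, so u(t) = -4 − 30/(t − 2).
Then u(1) = -4 − 30/(-1) = 26.

26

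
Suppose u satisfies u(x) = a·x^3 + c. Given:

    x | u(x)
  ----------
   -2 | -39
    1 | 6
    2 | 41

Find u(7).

1716

From u(-2) = -39 and u(1) = 6: -8a + c = -39 and 1a + c = 6.
Subtracting: 9a = 45, so a = 5; then c = -39 − 5·(-8) = 1.
So u(x) = 5x³ + 1, and u(7) = 1716.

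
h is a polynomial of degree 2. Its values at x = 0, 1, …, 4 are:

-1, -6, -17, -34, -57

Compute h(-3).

Write h(x) = ax² + bx + c; the 5 given values yield a linear system in the 3 coefficients.
Solving, h(x) = -3x² - 2x - 1.
Then h(-3) = -22.

-22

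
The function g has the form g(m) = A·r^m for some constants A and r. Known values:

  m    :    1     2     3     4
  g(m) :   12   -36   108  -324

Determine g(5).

972

Consecutive ratio: -36/12 = -3, and 108/(-36) = -3, so r = -3.
Then A·(-3)^1 = 12 gives A = -4, and g(m) = -4·(-3)^m.
g(5) = -4·(-3)^5 = 972.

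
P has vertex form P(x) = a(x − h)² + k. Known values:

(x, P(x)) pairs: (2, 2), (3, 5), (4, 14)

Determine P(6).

50

First differences 3, 9; second difference 6 = 2a, so a = 3.
Expanding, the x-coefficient is −2ah = -6h; matching it to the data gives h = 2, and then k = 2.
So P(x) = 3(x − 2)² + 2.
P(6) = 3·4² + 2 = 50.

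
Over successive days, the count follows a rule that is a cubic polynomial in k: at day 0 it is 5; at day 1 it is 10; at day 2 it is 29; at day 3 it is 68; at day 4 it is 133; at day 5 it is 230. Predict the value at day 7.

Write the value at k as u(k).
First differences: 5, 19, 39, 65, 97. Second differences: 14, 20, 26, 32. Third differences: 6, 6, 6.
Level-3 differences are constant, so u has degree 3.
Fitting a degree-3 polynomial gives u(k) = k³ + 4k² + 5.
Then u(7) = 544.

544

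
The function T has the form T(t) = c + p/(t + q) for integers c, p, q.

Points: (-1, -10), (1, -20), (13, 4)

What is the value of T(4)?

40

(T(t) − c)(t + q) = p for each data point; the three points give a linear system in c and q, then p follows.
Solving: c = 0, q = -3, p = 40, so T(t) = 40/(t − 3).
Then T(4) = 0 + 40/1 = 40.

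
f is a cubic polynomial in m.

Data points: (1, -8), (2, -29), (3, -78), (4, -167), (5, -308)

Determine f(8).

-1163

Write f(m) = am³ + bm² + cm + d; the 5 given values yield a linear system in the 4 coefficients.
Solving, f(m) = -2m³ - 2m² - m - 3.
Then f(8) = -1163.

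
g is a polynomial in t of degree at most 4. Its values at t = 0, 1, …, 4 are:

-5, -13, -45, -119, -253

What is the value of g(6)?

-773

Write g(t) = at^4 + bt³ + ct² + dt + e; the 5 given values yield a linear system in the 5 coefficients.
Solving, the leading coefficient vanishes, and g(t) = -3t³ - 3t² - 2t - 5.
Then g(6) = -773.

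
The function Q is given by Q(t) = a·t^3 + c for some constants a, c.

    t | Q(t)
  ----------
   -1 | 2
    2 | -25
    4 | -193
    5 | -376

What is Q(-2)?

From Q(-1) = 2 and Q(2) = -25: -1a + c = 2 and 8a + c = -25.
Subtracting: 9a = -27, so a = -3; then c = 2 − (-3)·(-1) = -1.
So Q(t) = -3t³ − 1, and Q(-2) = 23.

23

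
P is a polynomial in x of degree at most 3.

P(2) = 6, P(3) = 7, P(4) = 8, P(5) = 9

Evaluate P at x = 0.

First differences: 1, 1, 1.
Level-1 differences are constant, so P has degree 1.
Fitting a degree-1 polynomial gives P(x) = x + 4.
Then P(0) = 4.

4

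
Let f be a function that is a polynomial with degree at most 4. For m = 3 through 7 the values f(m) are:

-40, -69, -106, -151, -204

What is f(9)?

Write f(m) = am^4 + bm³ + cm² + dm + e; the 5 given values yield a linear system in the 5 coefficients.
Solving, the top 2 coefficients vanish, and f(m) = -4m² - m - 1.
Then f(9) = -334.

-334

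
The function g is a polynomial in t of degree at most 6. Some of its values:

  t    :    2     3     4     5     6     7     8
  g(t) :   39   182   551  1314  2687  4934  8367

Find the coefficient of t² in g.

Write g(t) = at^6 + bt^5 + ct^4 + dt³ + et² + pt + q; the 7 given values yield a linear system in the 7 coefficients.
Solving, the top 2 coefficients vanish, and g(t) = 2t^4 + 3t² - 2t - 1.
The coefficient of t² is 3.

3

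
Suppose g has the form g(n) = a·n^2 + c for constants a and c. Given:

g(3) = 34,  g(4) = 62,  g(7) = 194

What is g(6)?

142

From g(3) = 34 and g(4) = 62: 9a + c = 34 and 16a + c = 62.
Subtracting: 7a = 28, so a = 4; then c = 34 − 4·9 = -2.
So g(n) = 4n² − 2, and g(6) = 142.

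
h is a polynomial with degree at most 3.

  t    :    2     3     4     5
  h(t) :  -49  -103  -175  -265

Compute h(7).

Write h(t) = at³ + bt² + ct + d; the 4 given values yield a linear system in the 4 coefficients.
Solving, the leading coefficient vanishes, and h(t) = -9t² - 9t + 5.
Then h(7) = -499.

-499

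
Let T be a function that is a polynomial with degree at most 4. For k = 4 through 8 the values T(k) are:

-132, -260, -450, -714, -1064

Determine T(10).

First differences: -128, -190, -264, -350. Second differences: -62, -74, -86. Third differences: -12, -12.
Level-3 differences are constant, so T has degree 3.
Fitting a degree-3 polynomial gives T(k) = -2k³ - k² + 3k.
Then T(10) = -2070.

-2070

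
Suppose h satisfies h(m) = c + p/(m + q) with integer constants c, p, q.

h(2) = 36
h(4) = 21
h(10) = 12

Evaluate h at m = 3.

(h(m) − c)(m + q) = p for each data point; the three points give a linear system in c and q, then p follows.
Solving: c = 6, q = 0, p = 60, so h(m) = 6 + 60/(m + 0).
Then h(3) = 6 + 60/3 = 26.

26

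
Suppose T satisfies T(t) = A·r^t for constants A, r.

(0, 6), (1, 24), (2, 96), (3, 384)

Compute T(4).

Consecutive ratio: 24/6 = 4, and 96/24 = 4, so r = 4.
Then A·4^0 = 6 gives A = 6, and T(t) = 6·4^t.
T(4) = 6·4^4 = 1536.

1536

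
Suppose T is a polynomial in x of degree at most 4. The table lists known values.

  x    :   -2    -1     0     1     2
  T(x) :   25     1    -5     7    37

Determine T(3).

85

Write T(x) = ax^4 + bx³ + cx² + dx + e; the 5 given values yield a linear system in the 5 coefficients.
Solving, the top 2 coefficients vanish, and T(x) = 9x² + 3x - 5.
Then T(3) = 85.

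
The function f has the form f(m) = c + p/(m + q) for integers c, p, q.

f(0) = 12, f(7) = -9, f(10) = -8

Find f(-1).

(f(m) − c)(m + q) = p for each data point; the three points give a linear system in c and q, then p follows.
Solving: c = -6, q = -1, p = -18, so f(m) = -6 − 18/(m − 1).
Then f(-1) = -6 − 18/(-2) = 3.

3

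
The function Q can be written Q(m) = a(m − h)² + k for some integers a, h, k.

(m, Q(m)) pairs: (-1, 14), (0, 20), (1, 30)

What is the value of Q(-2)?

12

First differences 6, 10; second difference 4 = 2a, so a = 2.
Expanding, the m-coefficient is −2ah = -4h; matching it to the data gives h = -2, and then k = 12.
So Q(m) = 2(m + 2)² + 12.
Q(-2) = 2·0² + 12 = 12.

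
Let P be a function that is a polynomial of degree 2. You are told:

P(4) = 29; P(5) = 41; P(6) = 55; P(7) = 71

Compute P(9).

First differences: 12, 14, 16. Second differences: 2, 2.
Level-2 differences are constant, so P has degree 2.
Fitting a degree-2 polynomial gives P(n) = n² + 3n + 1.
Then P(9) = 109.

109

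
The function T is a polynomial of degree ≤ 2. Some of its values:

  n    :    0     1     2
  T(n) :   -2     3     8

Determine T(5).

23

First differences: 5, 5.
Level-1 differences are constant, so T has degree 1.
Fitting a degree-1 polynomial gives T(n) = 5n - 2.
Then T(5) = 23.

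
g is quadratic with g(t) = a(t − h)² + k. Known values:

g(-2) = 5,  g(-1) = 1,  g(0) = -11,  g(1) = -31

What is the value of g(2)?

First differences -4, -12, -20; second difference -8 = 2a, so a = -4.
Expanding, the t-coefficient is −2ah = 8h; matching it to the data gives h = -2, and then k = 5.
So g(t) = -4(t + 2)² + 5.
g(2) = -4·4² + 5 = -59.

-59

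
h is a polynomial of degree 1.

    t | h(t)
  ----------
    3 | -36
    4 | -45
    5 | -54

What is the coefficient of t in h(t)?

-9

First differences: -9, -9.
Level-1 differences are constant, so h has degree 1.
Fitting a degree-1 polynomial gives h(t) = -9t - 9.
The coefficient of t is -9.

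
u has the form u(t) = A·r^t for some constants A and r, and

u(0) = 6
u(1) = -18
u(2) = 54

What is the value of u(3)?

Consecutive ratio: -18/6 = -3, and 54/(-18) = -3, so r = -3.
Then A·(-3)^0 = 6 gives A = 6, and u(t) = 6·(-3)^t.
u(3) = 6·(-3)^3 = -162.

-162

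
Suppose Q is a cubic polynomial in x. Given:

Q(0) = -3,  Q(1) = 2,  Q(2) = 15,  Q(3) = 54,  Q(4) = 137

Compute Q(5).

282

Write Q(x) = ax³ + bx² + cx + d; the 5 given values yield a linear system in the 4 coefficients.
Solving, Q(x) = 3x³ - 5x² + 7x - 3.
Then Q(5) = 282.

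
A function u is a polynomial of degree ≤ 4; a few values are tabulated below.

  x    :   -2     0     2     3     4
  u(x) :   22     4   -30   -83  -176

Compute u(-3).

55

Write u(x) = ax^4 + bx³ + cx² + dx + e; the 5 given values yield a linear system in the 5 coefficients.
Solving, the leading coefficient vanishes, and u(x) = -2x³ - 2x² - 5x + 4.
Then u(-3) = 55.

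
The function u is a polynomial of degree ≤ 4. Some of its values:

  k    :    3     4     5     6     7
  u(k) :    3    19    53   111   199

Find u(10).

703

First differences: 16, 34, 58, 88. Second differences: 18, 24, 30. Third differences: 6, 6.
Level-3 differences are constant, so u has degree 3.
Fitting a degree-3 polynomial gives u(k) = k³ - 3k² + 3.
Then u(10) = 703.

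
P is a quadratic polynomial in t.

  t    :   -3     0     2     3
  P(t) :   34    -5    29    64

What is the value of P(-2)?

Write P(t) = at² + bt + c; the 4 given values yield a linear system in the 3 coefficients.
Solving, P(t) = 6t² + 5t - 5.
Then P(-2) = 9.

9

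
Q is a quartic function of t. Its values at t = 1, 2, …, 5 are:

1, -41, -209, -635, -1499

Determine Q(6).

Write Q(t) = at^4 + bt³ + ct² + dt + e; the 5 given values yield a linear system in the 5 coefficients.
Solving, Q(t) = -2t^4 - 2t³ - t² + 5t + 1.
Then Q(6) = -3029.

-3029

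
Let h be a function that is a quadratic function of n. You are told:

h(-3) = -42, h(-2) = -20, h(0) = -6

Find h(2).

Write h(n) = an² + bn + c; the 3 given values yield a linear system in the 3 coefficients.
Solving, h(n) = -5n² - 3n - 6.
Then h(2) = -32.

-32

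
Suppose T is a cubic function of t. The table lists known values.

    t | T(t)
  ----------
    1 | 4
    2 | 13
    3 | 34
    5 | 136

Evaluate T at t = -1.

Write T(t) = at³ + bt² + ct + d; the 4 given values yield a linear system in the 4 coefficients.
Solving, T(t) = t³ + 2t + 1.
Then T(-1) = -2.

-2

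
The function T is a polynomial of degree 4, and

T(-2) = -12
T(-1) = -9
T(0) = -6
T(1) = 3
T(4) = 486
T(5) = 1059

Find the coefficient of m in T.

3

Write T(m) = am^4 + bm³ + cm² + dm + e; the 6 given values yield a linear system in the 5 coefficients.
Solving, T(m) = m^4 + 3m³ + 2m² + 3m - 6.
The coefficient of m is 3.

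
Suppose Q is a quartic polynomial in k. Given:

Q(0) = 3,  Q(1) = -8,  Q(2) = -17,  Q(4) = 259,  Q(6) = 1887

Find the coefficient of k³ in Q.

-2

Write Q(k) = ak^4 + bk³ + ck² + dk + e; the 5 given values yield a linear system in the 5 coefficients.
Solving, Q(k) = 2k^4 - 2k³ - 7k² - 4k + 3.
The coefficient of k³ is -2.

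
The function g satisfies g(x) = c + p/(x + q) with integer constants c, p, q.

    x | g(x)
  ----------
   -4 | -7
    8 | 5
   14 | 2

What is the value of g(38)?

0

(g(x) − c)(x + q) = p for each data point; the three points give a linear system in c and q, then p follows.
Solving: c = -1, q = -2, p = 36, so g(x) = -1 + 36/(x − 2).
Then g(38) = -1 + 36/36 = 0.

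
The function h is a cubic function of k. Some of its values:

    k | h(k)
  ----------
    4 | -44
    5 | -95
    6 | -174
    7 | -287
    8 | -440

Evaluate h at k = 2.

-2

First differences: -51, -79, -113, -153. Second differences: -28, -34, -40. Third differences: -6, -6.
Level-3 differences are constant, so h has degree 3.
Fitting a degree-3 polynomial gives h(k) = -k³ + k² + k.
Then h(2) = -2.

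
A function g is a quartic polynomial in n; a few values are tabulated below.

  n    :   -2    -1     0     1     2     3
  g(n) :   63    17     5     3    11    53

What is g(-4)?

Write g(n) = an^4 + bn³ + cn² + dn + e; the 6 given values yield a linear system in the 5 coefficients.
Solving, g(n) = n^4 - 2n³ + 4n² - 5n + 5.
Then g(-4) = 473.

473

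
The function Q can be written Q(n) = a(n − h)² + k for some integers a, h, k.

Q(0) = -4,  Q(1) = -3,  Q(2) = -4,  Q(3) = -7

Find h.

1

First differences 1, -1, -3; second difference -2 = 2a, so a = -1.
Expanding, the n-coefficient is −2ah = 2h; matching it to the data gives h = 1, and then k = -3.
So Q(n) = -1(n − 1)² − 3.
Hence h = 1.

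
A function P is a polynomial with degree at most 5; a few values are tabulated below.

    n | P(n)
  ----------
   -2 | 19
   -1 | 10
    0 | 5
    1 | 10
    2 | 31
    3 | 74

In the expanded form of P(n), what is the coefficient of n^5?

First differences: -9, -5, 5, 21, 43. Second differences: 4, 10, 16, 22. Third differences: 6, 6, 6.
Level-3 differences are constant, so P has degree 3.
Fitting a degree-3 polynomial gives P(n) = n³ + 5n² - n + 5.
The coefficient of n^5 is 0.

0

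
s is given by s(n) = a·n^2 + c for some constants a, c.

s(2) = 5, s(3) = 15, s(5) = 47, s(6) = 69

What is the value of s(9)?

From s(2) = 5 and s(3) = 15: 4a + c = 5 and 9a + c = 15.
Subtracting: 5a = 10, so a = 2; then c = 5 − 2·4 = -3.
So s(n) = 2n² − 3, and s(9) = 159.

159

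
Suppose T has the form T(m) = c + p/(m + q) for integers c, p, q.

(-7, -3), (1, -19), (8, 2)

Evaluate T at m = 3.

17

(T(m) − c)(m + q) = p for each data point; the three points give a linear system in c and q, then p follows.
Solving: c = -1, q = -2, p = 18, so T(m) = -1 + 18/(m − 2).
Then T(3) = -1 + 18/1 = 17.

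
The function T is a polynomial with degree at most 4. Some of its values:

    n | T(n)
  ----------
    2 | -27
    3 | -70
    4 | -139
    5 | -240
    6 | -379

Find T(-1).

Write T(n) = an^4 + bn³ + cn² + dn + e; the 5 given values yield a linear system in the 5 coefficients.
Solving, the leading coefficient vanishes, and T(n) = -n³ - 4n² - 4n + 5.
Then T(-1) = 6.

6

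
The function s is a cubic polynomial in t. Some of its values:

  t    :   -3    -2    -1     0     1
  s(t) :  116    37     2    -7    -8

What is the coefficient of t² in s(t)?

4

Write s(t) = at³ + bt² + ct + d; the 5 given values yield a linear system in the 4 coefficients.
Solving, s(t) = -3t³ + 4t² - 2t - 7.
The coefficient of t² is 4.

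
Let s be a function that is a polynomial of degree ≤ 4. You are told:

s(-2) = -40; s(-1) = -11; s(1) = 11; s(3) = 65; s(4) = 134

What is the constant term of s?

Write s(n) = an^4 + bn³ + cn² + dn + e; the 5 given values yield a linear system in the 5 coefficients.
Solving, the leading coefficient vanishes, and s(n) = 2n³ - 2n² + 9n + 2.
The constant term is s(0) = 2.

2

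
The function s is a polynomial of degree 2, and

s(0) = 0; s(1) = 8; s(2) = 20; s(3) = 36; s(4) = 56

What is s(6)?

108

First differences: 8, 12, 16, 20. Second differences: 4, 4, 4.
Level-2 differences are constant, so s has degree 2.
Fitting a degree-2 polynomial gives s(n) = 2n² + 6n.
Then s(6) = 108.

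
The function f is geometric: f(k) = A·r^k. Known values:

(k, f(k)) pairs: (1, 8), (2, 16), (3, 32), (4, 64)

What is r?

Consecutive ratio: 16/8 = 2, and 32/16 = 2, so r = 2.
Then A·2^1 = 8 gives A = 4, and f(k) = 4·2^k.

2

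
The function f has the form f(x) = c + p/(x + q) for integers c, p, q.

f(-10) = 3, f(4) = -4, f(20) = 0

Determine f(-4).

6

(f(x) − c)(x + q) = p for each data point; the three points give a linear system in c and q, then p follows.
Solving: c = 1, q = 0, p = -20, so f(x) = 1 − 20/(x + 0).
Then f(-4) = 1 − 20/(-4) = 6.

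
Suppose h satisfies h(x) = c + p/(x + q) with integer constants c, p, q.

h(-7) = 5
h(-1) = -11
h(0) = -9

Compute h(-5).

21

(h(x) − c)(x + q) = p for each data point; the three points give a linear system in c and q, then p follows.
Solving: c = -3, q = 4, p = -24, so h(x) = -3 − 24/(x + 4).
Then h(-5) = -3 − 24/(-1) = 21.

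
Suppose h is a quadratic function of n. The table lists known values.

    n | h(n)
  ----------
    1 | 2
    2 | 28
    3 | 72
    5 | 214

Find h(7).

Write h(n) = an² + bn + c; the 4 given values yield a linear system in the 3 coefficients.
Solving, h(n) = 9n² - n - 6.
Then h(7) = 428.

428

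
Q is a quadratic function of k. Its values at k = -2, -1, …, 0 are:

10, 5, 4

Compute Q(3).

25

Write Q(k) = ak² + bk + c; the 3 given values yield a linear system in the 3 coefficients.
Solving, Q(k) = 2k² + k + 4.
Then Q(3) = 25.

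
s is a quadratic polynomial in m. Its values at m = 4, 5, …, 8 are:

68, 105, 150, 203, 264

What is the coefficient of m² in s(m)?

4

First differences: 37, 45, 53, 61. Second differences: 8, 8, 8.
Level-2 differences are constant, so s has degree 2.
Fitting a degree-2 polynomial gives s(m) = 4m² + m.
The coefficient of m² is 4.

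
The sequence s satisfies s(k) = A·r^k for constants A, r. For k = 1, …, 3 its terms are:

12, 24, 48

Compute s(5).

192

Consecutive ratio: 24/12 = 2, and 48/24 = 2, so r = 2.
Then A·2^1 = 12 gives A = 6, and s(k) = 6·2^k.
s(5) = 6·2^5 = 192.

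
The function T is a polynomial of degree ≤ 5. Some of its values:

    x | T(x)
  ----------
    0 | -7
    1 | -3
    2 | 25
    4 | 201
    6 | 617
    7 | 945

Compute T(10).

Write T(x) = ax^5 + bx^4 + cx³ + dx² + ex + p; the 6 given values yield a linear system in the 6 coefficients.
Solving, the top 2 coefficients vanish, and T(x) = 2x³ + 6x² - 4x - 7.
Then T(10) = 2553.

2553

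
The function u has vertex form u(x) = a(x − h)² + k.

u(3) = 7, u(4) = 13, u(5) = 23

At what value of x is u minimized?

2

First differences 6, 10; second difference 4 = 2a, so a = 2.
Expanding, the x-coefficient is −2ah = -4h; matching it to the data gives h = 2, and then k = 5.
So u(x) = 2(x − 2)² + 5.
Hence h = 2.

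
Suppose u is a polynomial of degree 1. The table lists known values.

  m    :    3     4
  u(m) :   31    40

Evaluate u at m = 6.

58

Write u(m) = am + b; the 2 given values yield a linear system in the 2 coefficients.
Solving, u(m) = 9m + 4.
Then u(6) = 58.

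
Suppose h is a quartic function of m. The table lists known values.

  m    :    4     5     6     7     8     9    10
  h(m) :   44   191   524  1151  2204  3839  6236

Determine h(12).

14156

First differences: 147, 333, 627, 1053, 1635, 2397. Second differences: 186, 294, 426, 582, 762. Third differences: 108, 132, 156, 180. Fourth differences: 24, 24, 24.
Level-4 differences are constant, so h has degree 4.
Fitting a degree-4 polynomial gives h(m) = m^4 - 4m³ + 2m² + 4m - 4.
Then h(12) = 14156.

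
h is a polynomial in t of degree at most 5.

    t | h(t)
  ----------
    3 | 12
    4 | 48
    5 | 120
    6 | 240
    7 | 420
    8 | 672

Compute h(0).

Write h(t) = at^5 + bt^4 + ct³ + dt² + et + p; the 6 given values yield a linear system in the 6 coefficients.
Solving, the top 2 coefficients vanish, and h(t) = 2t³ - 6t² + 4t.
Then h(0) = 0.

0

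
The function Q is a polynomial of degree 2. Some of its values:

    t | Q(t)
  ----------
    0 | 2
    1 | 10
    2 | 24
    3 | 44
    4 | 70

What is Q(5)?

102

First differences: 8, 14, 20, 26. Second differences: 6, 6, 6.
Level-2 differences are constant, so Q has degree 2.
Extending the table by one column gives the next first difference 32, so Q(5) = 70 + 32 = 102.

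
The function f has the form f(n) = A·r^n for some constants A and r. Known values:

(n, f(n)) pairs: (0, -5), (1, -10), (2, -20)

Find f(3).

-40

Consecutive ratio: -10/(-5) = 2, and -20/(-10) = 2, so r = 2.
Then A·2^0 = -5 gives A = -5, and f(n) = -5·2^n.
f(3) = -5·2^3 = -40.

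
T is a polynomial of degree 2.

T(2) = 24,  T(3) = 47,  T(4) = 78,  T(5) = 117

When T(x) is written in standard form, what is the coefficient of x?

3

First differences: 23, 31, 39. Second differences: 8, 8.
Level-2 differences are constant, so T has degree 2.
Fitting a degree-2 polynomial gives T(x) = 4x² + 3x + 2.
The coefficient of x is 3.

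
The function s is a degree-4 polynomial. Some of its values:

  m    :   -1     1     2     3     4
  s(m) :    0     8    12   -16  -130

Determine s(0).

2

Write s(m) = am^4 + bm³ + cm² + dm + e; the 5 given values yield a linear system in the 5 coefficients.
Solving, s(m) = -m^4 + m³ + 3m² + 3m + 2.
Then s(0) = 2.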